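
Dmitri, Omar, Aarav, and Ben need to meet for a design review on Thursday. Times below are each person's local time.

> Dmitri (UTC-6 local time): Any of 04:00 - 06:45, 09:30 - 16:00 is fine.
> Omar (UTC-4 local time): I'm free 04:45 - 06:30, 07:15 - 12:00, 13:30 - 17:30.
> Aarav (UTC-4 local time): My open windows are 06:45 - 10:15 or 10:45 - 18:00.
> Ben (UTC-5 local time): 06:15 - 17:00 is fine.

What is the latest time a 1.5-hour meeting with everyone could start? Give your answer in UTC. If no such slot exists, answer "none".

Dmitri in UTC: 10:00-12:45, 15:30-22:00 (add 6h to convert from UTC-6).
Omar in UTC: 08:45-10:30, 11:15-16:00, 17:30-21:30 (add 4h to convert from UTC-4).
Aarav in UTC: 10:45-14:15, 14:45-22:00 (add 4h to convert from UTC-4).
Ben in UTC: 11:15-22:00 (add 5h to convert from UTC-5).
Dmitri ∩ Omar: 10:00-10:30, 11:15-12:45, 15:30-16:00, 17:30-21:30.
Dmitri ∩ Omar ∩ Aarav: 11:15-12:45, 15:30-16:00, 17:30-21:30.
Dmitri ∩ Omar ∩ Aarav ∩ Ben: 11:15-12:45, 15:30-16:00, 17:30-21:30.
The last common window of at least 90 minutes is 17:30-21:30; a 90-minute meeting can start as late as 20:00 and still end by 21:30.

20:00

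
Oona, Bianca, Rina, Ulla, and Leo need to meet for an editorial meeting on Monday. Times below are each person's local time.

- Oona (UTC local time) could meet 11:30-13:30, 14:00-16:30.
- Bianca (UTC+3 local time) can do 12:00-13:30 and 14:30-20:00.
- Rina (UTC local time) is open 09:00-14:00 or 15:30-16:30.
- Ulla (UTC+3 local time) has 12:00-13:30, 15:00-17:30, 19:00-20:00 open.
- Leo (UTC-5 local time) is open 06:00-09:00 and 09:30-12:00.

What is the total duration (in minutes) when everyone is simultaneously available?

Oona in UTC: 11:30-13:30, 14:00-16:30.
Bianca in UTC: 09:00-10:30, 11:30-17:00 (subtract 3h to convert from UTC+3).
Rina in UTC: 09:00-14:00, 15:30-16:30.
Ulla in UTC: 09:00-10:30, 12:00-14:30, 16:00-17:00 (subtract 3h to convert from UTC+3).
Leo in UTC: 11:00-14:00, 14:30-17:00 (add 5h to convert from UTC-5).
Oona ∩ Bianca: 11:30-13:30, 14:00-16:30.
Oona ∩ Bianca ∩ Rina: 11:30-13:30, 15:30-16:30.
Oona ∩ Bianca ∩ Rina ∩ Ulla: 12:00-13:30, 16:00-16:30.
Oona ∩ Bianca ∩ Rina ∩ Ulla ∩ Leo: 12:00-13:30, 16:00-16:30.
Summing the common windows: 90 + 30 = 120 minutes.

120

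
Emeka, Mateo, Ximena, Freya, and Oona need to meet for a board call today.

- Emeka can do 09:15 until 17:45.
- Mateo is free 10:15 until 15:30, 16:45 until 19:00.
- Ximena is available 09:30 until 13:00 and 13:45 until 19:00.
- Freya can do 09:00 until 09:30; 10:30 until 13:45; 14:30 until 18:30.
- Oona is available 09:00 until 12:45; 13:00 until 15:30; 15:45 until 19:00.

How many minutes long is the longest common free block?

Emeka ∩ Mateo: 10:15-15:30, 16:45-17:45.
Emeka ∩ Mateo ∩ Ximena: 10:15-13:00, 13:45-15:30, 16:45-17:45.
Emeka ∩ Mateo ∩ Ximena ∩ Freya: 10:30-13:00, 14:30-15:30, 16:45-17:45.
Emeka ∩ Mateo ∩ Ximena ∩ Freya ∩ Oona: 10:30-12:45, 14:30-15:30, 16:45-17:45.
The longest is 10:30-12:45 at 135 minutes.

135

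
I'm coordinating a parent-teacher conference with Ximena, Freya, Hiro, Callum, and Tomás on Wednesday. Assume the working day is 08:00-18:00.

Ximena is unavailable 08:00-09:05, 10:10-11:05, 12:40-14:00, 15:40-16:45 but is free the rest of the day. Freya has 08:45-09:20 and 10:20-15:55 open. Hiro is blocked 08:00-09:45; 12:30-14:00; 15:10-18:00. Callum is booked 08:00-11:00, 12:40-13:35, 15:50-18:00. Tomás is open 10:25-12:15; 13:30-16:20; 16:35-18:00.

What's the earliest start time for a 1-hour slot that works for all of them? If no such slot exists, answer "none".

11:05

Ximena free: 09:05-10:10, 11:05-12:40, 14:00-15:40, 16:45-18:00 (invert busy blocks within the working day).
Freya free: 08:45-09:20, 10:20-15:55.
Hiro free: 09:45-12:30, 14:00-15:10 (invert busy blocks within the working day).
Callum free: 11:00-12:40, 13:35-15:50 (invert busy blocks within the working day).
Tomás free: 10:25-12:15, 13:30-16:20, 16:35-18:00.
Ximena ∩ Freya: 09:05-09:20, 11:05-12:40, 14:00-15:40.
Ximena ∩ Freya ∩ Hiro: 11:05-12:30, 14:00-15:10.
Ximena ∩ Freya ∩ Hiro ∩ Callum: 11:05-12:30, 14:00-15:10.
Ximena ∩ Freya ∩ Hiro ∩ Callum ∩ Tomás: 11:05-12:15, 14:00-15:10.
Those are the intersection windows.
The first common window of at least 60 minutes is 11:05-12:15, so the earliest start is 11:05.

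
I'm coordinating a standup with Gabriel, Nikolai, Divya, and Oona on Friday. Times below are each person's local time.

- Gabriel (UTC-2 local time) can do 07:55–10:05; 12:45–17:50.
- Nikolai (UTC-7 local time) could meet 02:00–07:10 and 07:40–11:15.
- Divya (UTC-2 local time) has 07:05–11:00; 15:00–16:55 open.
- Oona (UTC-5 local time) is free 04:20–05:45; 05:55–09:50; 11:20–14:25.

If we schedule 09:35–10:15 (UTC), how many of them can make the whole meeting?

3

Gabriel in UTC: 09:55-12:05, 14:45-19:50 (add 2h to convert from UTC-2).
Nikolai in UTC: 09:00-14:10, 14:40-18:15 (add 7h to convert from UTC-7).
Divya in UTC: 09:05-13:00, 17:00-18:55 (add 2h to convert from UTC-2).
Oona in UTC: 09:20-10:45, 10:55-14:50, 16:20-19:25 (add 5h to convert from UTC-5).
Nikolai, Divya, and Oona can make the full 09:35-10:15 slot — that's 3.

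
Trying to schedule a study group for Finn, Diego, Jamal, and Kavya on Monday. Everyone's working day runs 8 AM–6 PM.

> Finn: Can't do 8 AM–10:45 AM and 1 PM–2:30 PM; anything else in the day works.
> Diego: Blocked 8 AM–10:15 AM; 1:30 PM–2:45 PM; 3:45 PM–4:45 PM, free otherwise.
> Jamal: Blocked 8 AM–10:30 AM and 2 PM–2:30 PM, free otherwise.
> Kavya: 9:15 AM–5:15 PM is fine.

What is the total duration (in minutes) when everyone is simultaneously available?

Finn free: 10:45-13:00, 14:30-18:00 (invert busy blocks within the working day).
Diego free: 10:15-13:30, 14:45-15:45, 16:45-18:00 (invert busy blocks within the working day).
Jamal free: 10:30-14:00, 14:30-18:00 (invert busy blocks within the working day).
Kavya free: 09:15-17:15.
Finn ∩ Diego: 10:45-13:00, 14:45-15:45, 16:45-18:00.
Finn ∩ Diego ∩ Jamal: 10:45-13:00, 14:45-15:45, 16:45-18:00.
Finn ∩ Diego ∩ Jamal ∩ Kavya: 10:45-13:00, 14:45-15:45, 16:45-17:15.
Summing the common windows: 135 + 60 + 30 = 225 minutes.

225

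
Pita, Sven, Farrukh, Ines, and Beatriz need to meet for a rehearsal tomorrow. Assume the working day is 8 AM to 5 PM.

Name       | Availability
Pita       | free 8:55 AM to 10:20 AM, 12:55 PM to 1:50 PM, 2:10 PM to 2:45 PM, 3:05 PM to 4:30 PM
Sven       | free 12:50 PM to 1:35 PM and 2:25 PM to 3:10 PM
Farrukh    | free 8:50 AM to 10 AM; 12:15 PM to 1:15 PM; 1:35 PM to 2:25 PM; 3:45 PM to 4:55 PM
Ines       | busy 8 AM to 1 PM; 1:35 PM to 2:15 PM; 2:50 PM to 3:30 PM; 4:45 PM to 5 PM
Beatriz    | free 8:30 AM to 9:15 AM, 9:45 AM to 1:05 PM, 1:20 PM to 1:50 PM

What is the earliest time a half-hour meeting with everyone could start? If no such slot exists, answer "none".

none

Pita free: 08:55-10:20, 12:55-13:50, 14:10-14:45, 15:05-16:30.
Sven free: 12:50-13:35, 14:25-15:10.
Farrukh free: 08:50-10:00, 12:15-13:15, 13:35-14:25, 15:45-16:55.
Ines free: 13:00-13:35, 14:15-14:50, 15:30-16:45 (invert busy blocks within the working day).
Beatriz free: 08:30-09:15, 09:45-13:05, 13:20-13:50.
Pita ∩ Sven: 12:55-13:35, 14:25-14:45, 15:05-15:10.
Pita ∩ Sven ∩ Farrukh: 12:55-13:15.
Pita ∩ Sven ∩ Farrukh ∩ Ines: 13:00-13:15.
Pita ∩ Sven ∩ Farrukh ∩ Ines ∩ Beatriz: 13:00-13:05.
No common window is at least 30 minutes long.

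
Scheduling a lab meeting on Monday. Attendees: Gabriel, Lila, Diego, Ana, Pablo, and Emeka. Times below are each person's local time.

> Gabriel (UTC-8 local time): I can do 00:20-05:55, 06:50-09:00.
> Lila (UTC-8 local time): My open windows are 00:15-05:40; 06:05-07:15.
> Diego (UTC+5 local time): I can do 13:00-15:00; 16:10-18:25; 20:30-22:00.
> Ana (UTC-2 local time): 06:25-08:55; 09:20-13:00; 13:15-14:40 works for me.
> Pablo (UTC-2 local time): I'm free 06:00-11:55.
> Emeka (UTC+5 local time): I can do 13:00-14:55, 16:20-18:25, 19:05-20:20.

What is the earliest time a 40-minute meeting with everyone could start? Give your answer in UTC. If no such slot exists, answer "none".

Gabriel in UTC: 08:20-13:55, 14:50-17:00 (add 8h to convert from UTC-8).
Lila in UTC: 08:15-13:40, 14:05-15:15 (add 8h to convert from UTC-8).
Diego in UTC: 08:00-10:00, 11:10-13:25, 15:30-17:00 (subtract 5h to convert from UTC+5).
Ana in UTC: 08:25-10:55, 11:20-15:00, 15:15-16:40 (add 2h to convert from UTC-2).
Pablo in UTC: 08:00-13:55 (add 2h to convert from UTC-2).
Emeka in UTC: 08:00-09:55, 11:20-13:25, 14:05-15:20 (subtract 5h to convert from UTC+5).
Gabriel ∩ Lila: 08:20-13:40, 14:50-15:15.
Gabriel ∩ Lila ∩ Diego: 08:20-10:00, 11:10-13:25.
Gabriel ∩ Lila ∩ Diego ∩ Ana: 08:25-10:00, 11:20-13:25.
Gabriel ∩ Lila ∩ Diego ∩ Ana ∩ Pablo: 08:25-10:00, 11:20-13:25.
Gabriel ∩ Lila ∩ Diego ∩ Ana ∩ Pablo ∩ Emeka: 08:25-09:55, 11:20-13:25.
The first common window of at least 40 minutes is 08:25-09:55, so the earliest start is 08:25.

08:25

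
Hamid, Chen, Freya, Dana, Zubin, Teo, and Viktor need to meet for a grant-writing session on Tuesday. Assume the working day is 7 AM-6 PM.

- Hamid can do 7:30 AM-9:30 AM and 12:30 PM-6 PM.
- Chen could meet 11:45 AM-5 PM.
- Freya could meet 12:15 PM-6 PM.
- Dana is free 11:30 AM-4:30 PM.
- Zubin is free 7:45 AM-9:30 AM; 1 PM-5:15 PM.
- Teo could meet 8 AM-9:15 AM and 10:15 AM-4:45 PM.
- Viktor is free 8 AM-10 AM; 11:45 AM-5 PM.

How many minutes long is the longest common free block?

210

Hamid ∩ Chen: 12:30-17:00.
Hamid ∩ Chen ∩ Freya: 12:30-17:00.
Hamid ∩ Chen ∩ Freya ∩ Dana: 12:30-16:30.
Hamid ∩ Chen ∩ Freya ∩ Dana ∩ Zubin: 13:00-16:30.
Hamid ∩ Chen ∩ Freya ∩ Dana ∩ Zubin ∩ Teo: 13:00-16:30.
Hamid ∩ Chen ∩ Freya ∩ Dana ∩ Zubin ∩ Teo ∩ Viktor: 13:00-16:30.
The longest is 13:00-16:30 at 210 minutes.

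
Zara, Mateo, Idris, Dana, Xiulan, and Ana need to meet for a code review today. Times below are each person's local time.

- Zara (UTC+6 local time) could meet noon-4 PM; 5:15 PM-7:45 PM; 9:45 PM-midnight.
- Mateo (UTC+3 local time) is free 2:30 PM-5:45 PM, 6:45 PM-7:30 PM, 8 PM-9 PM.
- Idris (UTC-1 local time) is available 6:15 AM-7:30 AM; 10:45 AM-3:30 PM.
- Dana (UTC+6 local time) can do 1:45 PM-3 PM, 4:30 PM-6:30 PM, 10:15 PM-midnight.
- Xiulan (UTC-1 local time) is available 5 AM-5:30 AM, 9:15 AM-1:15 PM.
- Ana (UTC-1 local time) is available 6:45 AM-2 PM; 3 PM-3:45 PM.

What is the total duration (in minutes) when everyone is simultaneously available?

45

Zara in UTC: 06:00-10:00, 11:15-13:45, 15:45-18:00 (subtract 6h to convert from UTC+6).
Mateo in UTC: 11:30-14:45, 15:45-16:30, 17:00-18:00 (subtract 3h to convert from UTC+3).
Idris in UTC: 07:15-08:30, 11:45-16:30 (add 1h to convert from UTC-1).
Dana in UTC: 07:45-09:00, 10:30-12:30, 16:15-18:00 (subtract 6h to convert from UTC+6).
Xiulan in UTC: 06:00-06:30, 10:15-14:15 (add 1h to convert from UTC-1).
Ana in UTC: 07:45-15:00, 16:00-16:45 (add 1h to convert from UTC-1).
Zara ∩ Mateo: 11:30-13:45, 15:45-16:30, 17:00-18:00.
Zara ∩ Mateo ∩ Idris: 11:45-13:45, 15:45-16:30.
Zara ∩ Mateo ∩ Idris ∩ Dana: 11:45-12:30, 16:15-16:30.
Zara ∩ Mateo ∩ Idris ∩ Dana ∩ Xiulan: 11:45-12:30.
Zara ∩ Mateo ∩ Idris ∩ Dana ∩ Xiulan ∩ Ana: 11:45-12:30.
That's a single block of 45 minutes.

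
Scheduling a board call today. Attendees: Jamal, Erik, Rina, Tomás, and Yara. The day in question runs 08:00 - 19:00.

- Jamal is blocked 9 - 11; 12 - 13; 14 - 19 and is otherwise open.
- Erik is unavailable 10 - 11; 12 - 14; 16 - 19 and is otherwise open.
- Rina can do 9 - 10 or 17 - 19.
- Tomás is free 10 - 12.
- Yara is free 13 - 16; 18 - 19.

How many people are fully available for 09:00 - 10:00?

2

Jamal free: 08:00-09:00, 11:00-12:00, 13:00-14:00 (invert busy blocks within the working day).
Erik free: 08:00-10:00, 11:00-12:00, 14:00-16:00 (invert busy blocks within the working day).
Rina free: 09:00-10:00, 17:00-19:00.
Tomás free: 10:00-12:00.
Yara free: 13:00-16:00, 18:00-19:00.
Erik and Rina can make the full 09:00-10:00 slot — that's 2.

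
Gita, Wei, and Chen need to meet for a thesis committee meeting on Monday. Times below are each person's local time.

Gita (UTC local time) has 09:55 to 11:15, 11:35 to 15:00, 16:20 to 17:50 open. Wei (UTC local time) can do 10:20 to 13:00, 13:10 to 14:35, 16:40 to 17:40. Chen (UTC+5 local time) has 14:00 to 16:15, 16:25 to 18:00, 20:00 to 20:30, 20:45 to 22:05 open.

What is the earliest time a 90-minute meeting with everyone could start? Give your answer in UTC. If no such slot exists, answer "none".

none

Gita in UTC: 09:55-11:15, 11:35-15:00, 16:20-17:50.
Wei in UTC: 10:20-13:00, 13:10-14:35, 16:40-17:40.
Chen in UTC: 09:00-11:15, 11:25-13:00, 15:00-15:30, 15:45-17:05 (subtract 5h to convert from UTC+5).
Gita ∩ Wei: 10:20-11:15, 11:35-13:00, 13:10-14:35, 16:40-17:40.
Gita ∩ Wei ∩ Chen: 10:20-11:15, 11:35-13:00, 16:40-17:05.
So the common availability across everyone is 10:20-11:15, 11:35-13:00, 16:40-17:05.
No common window is at least 90 minutes long.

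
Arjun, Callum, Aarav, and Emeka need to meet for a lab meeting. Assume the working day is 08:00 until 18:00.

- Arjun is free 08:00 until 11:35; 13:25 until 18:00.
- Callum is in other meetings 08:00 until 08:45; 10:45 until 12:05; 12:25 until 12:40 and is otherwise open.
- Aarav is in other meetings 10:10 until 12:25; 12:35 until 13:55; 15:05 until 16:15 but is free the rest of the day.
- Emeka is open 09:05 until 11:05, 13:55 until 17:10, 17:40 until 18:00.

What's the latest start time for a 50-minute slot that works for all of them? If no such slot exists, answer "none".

16:20

Arjun free: 08:00-11:35, 13:25-18:00.
Callum free: 08:45-10:45, 12:05-12:25, 12:40-18:00 (invert busy blocks within the working day).
Aarav free: 08:00-10:10, 12:25-12:35, 13:55-15:05, 16:15-18:00 (invert busy blocks within the working day).
Emeka free: 09:05-11:05, 13:55-17:10, 17:40-18:00.
Arjun ∩ Callum: 08:45-10:45, 13:25-18:00.
Arjun ∩ Callum ∩ Aarav: 08:45-10:10, 13:55-15:05, 16:15-18:00.
Arjun ∩ Callum ∩ Aarav ∩ Emeka: 09:05-10:10, 13:55-15:05, 16:15-17:10, 17:40-18:00.
The last common window of at least 50 minutes is 16:15-17:10; a 50-minute meeting can start as late as 16:20 and still end by 17:10.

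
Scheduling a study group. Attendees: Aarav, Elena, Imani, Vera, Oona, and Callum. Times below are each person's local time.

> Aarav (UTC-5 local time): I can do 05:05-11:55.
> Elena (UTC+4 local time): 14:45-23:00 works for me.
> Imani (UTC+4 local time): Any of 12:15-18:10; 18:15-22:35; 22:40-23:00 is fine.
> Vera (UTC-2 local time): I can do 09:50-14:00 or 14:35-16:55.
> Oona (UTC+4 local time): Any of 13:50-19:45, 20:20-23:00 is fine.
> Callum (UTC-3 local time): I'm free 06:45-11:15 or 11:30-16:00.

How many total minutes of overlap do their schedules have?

235

Aarav in UTC: 10:05-16:55 (add 5h to convert from UTC-5).
Elena in UTC: 10:45-19:00 (subtract 4h to convert from UTC+4).
Imani in UTC: 08:15-14:10, 14:15-18:35, 18:40-19:00 (subtract 4h to convert from UTC+4).
Vera in UTC: 11:50-16:00, 16:35-18:55 (add 2h to convert from UTC-2).
Oona in UTC: 09:50-15:45, 16:20-19:00 (subtract 4h to convert from UTC+4).
Callum in UTC: 09:45-14:15, 14:30-19:00 (add 3h to convert from UTC-3).
Aarav ∩ Elena: 10:45-16:55.
Aarav ∩ Elena ∩ Imani: 10:45-14:10, 14:15-16:55.
Aarav ∩ Elena ∩ Imani ∩ Vera: 11:50-14:10, 14:15-16:00, 16:35-16:55.
Aarav ∩ Elena ∩ Imani ∩ Vera ∩ Oona: 11:50-14:10, 14:15-15:45, 16:35-16:55.
Aarav ∩ Elena ∩ Imani ∩ Vera ∩ Oona ∩ Callum: 11:50-14:10, 14:30-15:45, 16:35-16:55.
Summing the common windows: 140 + 75 + 20 = 235 minutes.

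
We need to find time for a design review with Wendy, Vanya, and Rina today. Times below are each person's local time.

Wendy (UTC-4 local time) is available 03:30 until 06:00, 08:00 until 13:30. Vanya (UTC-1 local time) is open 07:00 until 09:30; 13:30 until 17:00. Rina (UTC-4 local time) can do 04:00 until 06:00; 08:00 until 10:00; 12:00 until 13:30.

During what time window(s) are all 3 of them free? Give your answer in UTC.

Wendy in UTC: 07:30-10:00, 12:00-17:30 (add 4h to convert from UTC-4).
Vanya in UTC: 08:00-10:30, 14:30-18:00 (add 1h to convert from UTC-1).
Rina in UTC: 08:00-10:00, 12:00-14:00, 16:00-17:30 (add 4h to convert from UTC-4).
Wendy ∩ Vanya: 08:00-10:00, 14:30-17:30.
Wendy ∩ Vanya ∩ Rina: 08:00-10:00, 16:00-17:30.

08:00-10:00, 16:00-17:30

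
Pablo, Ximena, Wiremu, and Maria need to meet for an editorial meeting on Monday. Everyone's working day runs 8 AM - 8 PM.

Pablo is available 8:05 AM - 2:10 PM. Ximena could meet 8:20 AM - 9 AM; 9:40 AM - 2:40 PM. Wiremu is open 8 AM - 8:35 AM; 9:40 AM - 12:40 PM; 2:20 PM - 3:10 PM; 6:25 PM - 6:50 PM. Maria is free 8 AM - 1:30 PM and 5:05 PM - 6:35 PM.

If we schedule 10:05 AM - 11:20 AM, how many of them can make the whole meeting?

4

Pablo, Ximena, Wiremu, and Maria can make the full 10:05-11:20 slot — that's 4.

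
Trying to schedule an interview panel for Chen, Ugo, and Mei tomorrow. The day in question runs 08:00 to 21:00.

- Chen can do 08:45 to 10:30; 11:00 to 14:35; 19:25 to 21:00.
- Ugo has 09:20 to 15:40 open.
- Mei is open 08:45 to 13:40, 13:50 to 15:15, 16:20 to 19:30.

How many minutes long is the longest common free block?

160

Chen ∩ Ugo: 09:20-10:30, 11:00-14:35.
Chen ∩ Ugo ∩ Mei: 09:20-10:30, 11:00-13:40, 13:50-14:35.
The longest is 11:00-13:40 at 160 minutes.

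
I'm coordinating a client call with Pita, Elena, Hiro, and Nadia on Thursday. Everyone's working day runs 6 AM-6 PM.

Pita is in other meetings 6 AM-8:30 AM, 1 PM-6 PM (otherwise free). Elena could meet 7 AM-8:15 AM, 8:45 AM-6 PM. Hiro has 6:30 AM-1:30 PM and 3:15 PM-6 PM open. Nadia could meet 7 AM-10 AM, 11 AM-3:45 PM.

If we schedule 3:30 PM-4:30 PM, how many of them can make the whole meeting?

Pita free: 08:30-13:00 (invert busy blocks within the working day).
Elena free: 07:00-08:15, 08:45-18:00.
Hiro free: 06:30-13:30, 15:15-18:00.
Nadia free: 07:00-10:00, 11:00-15:45.
Elena and Hiro can make the full 15:30-16:30 slot — that's 2.

2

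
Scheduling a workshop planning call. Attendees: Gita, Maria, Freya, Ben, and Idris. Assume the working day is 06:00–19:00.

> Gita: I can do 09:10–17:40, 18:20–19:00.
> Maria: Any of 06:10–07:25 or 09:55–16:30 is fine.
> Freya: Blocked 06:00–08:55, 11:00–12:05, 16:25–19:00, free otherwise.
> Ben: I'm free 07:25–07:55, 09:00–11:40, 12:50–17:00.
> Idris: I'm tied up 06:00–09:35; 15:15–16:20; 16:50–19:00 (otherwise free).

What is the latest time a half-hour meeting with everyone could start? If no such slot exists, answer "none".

Gita free: 09:10-17:40, 18:20-19:00.
Maria free: 06:10-07:25, 09:55-16:30.
Freya free: 08:55-11:00, 12:05-16:25 (invert busy blocks within the working day).
Ben free: 07:25-07:55, 09:00-11:40, 12:50-17:00.
Idris free: 09:35-15:15, 16:20-16:50 (invert busy blocks within the working day).
Gita ∩ Maria: 09:55-16:30.
Gita ∩ Maria ∩ Freya: 09:55-11:00, 12:05-16:25.
Gita ∩ Maria ∩ Freya ∩ Ben: 09:55-11:00, 12:50-16:25.
Gita ∩ Maria ∩ Freya ∩ Ben ∩ Idris: 09:55-11:00, 12:50-15:15, 16:20-16:25.
The last common window of at least 30 minutes is 12:50-15:15; a 30-minute meeting can start as late as 14:45 and still end by 15:15.

14:45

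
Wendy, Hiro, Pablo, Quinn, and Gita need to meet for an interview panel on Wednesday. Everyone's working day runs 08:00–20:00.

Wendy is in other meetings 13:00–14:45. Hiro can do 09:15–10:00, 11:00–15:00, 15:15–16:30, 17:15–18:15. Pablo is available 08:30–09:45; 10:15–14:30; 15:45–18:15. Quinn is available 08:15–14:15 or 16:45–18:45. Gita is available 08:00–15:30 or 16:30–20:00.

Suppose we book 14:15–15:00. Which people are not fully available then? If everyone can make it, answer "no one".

Pablo, Quinn, Wendy

Wendy free: 08:00-13:00, 14:45-20:00 (invert busy blocks within the working day).
Hiro free: 09:15-10:00, 11:00-15:00, 15:15-16:30, 17:15-18:15.
Pablo free: 08:30-09:45, 10:15-14:30, 15:45-18:15.
Quinn free: 08:15-14:15, 16:45-18:45.
Gita free: 08:00-15:30, 16:30-20:00.
Wendy: not fully free for 14:15-15:00. Hiro: free for 14:15-15:00. Pablo: not fully free for 14:15-15:00. Quinn: not fully free for 14:15-15:00. Gita: free for 14:15-15:00.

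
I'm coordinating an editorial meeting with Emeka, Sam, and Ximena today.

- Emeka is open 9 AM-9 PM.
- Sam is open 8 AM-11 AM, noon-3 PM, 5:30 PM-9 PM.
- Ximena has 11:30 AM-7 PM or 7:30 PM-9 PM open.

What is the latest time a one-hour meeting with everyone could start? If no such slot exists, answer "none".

Emeka ∩ Sam: 09:00-11:00, 12:00-15:00, 17:30-21:00.
Emeka ∩ Sam ∩ Ximena: 12:00-15:00, 17:30-19:00, 19:30-21:00.
The last common window of at least 60 minutes is 19:30-21:00; a 60-minute meeting can start as late as 20:00 and still end by 21:00.

20:00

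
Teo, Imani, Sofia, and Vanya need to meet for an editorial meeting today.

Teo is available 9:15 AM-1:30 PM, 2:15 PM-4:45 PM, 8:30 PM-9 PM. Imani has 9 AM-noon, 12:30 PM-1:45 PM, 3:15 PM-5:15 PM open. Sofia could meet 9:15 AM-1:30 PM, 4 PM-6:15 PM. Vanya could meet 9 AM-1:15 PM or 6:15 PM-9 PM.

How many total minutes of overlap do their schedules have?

210

Teo ∩ Imani: 09:15-12:00, 12:30-13:30, 15:15-16:45.
Teo ∩ Imani ∩ Sofia: 09:15-12:00, 12:30-13:30, 16:00-16:45.
Teo ∩ Imani ∩ Sofia ∩ Vanya: 09:15-12:00, 12:30-13:15.
Those are the intersection windows.
Summing the common windows: 165 + 45 = 210 minutes.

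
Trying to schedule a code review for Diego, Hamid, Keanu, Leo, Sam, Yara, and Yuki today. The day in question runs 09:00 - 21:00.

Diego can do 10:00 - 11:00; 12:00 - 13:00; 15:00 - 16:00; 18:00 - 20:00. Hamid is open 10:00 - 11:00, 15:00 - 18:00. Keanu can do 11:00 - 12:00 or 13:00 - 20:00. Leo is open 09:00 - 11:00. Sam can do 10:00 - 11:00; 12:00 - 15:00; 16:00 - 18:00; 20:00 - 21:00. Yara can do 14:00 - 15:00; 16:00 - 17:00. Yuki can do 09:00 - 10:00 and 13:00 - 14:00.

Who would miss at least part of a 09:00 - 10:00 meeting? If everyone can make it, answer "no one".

Diego, Hamid, Keanu, Sam, Yara

Diego: not fully free for 09:00-10:00. Hamid: not fully free for 09:00-10:00. Keanu: not fully free for 09:00-10:00. Leo: free for 09:00-10:00. Sam: not fully free for 09:00-10:00. Yara: not fully free for 09:00-10:00. Yuki: free for 09:00-10:00.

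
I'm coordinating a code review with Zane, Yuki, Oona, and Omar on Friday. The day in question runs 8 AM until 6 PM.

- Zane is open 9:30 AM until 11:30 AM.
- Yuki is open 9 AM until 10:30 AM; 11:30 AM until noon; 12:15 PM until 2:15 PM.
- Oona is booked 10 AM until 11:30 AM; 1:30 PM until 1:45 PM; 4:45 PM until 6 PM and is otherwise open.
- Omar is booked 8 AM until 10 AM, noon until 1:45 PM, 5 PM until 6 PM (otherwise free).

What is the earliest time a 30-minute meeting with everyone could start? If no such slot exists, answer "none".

none

Zane free: 09:30-11:30.
Yuki free: 09:00-10:30, 11:30-12:00, 12:15-14:15.
Oona free: 08:00-10:00, 11:30-13:30, 13:45-16:45 (invert busy blocks within the working day).
Omar free: 10:00-12:00, 13:45-17:00 (invert busy blocks within the working day).
Zane ∩ Yuki: 09:30-10:30.
Zane ∩ Yuki ∩ Oona: 09:30-10:00.
Zane ∩ Yuki ∩ Oona ∩ Omar: ∅.
There is no time when everyone is free.
No common window is at least 30 minutes long.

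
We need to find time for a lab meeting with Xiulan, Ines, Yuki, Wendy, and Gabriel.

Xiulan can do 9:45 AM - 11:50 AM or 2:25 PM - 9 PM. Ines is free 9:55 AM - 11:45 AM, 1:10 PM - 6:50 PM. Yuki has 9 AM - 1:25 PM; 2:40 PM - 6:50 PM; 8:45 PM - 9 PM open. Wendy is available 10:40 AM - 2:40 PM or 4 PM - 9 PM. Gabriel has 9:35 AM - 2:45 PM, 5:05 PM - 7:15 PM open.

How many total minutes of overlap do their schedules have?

170

Xiulan ∩ Ines: 09:55-11:45, 14:25-18:50.
Xiulan ∩ Ines ∩ Yuki: 09:55-11:45, 14:40-18:50.
Xiulan ∩ Ines ∩ Yuki ∩ Wendy: 10:40-11:45, 16:00-18:50.
Xiulan ∩ Ines ∩ Yuki ∩ Wendy ∩ Gabriel: 10:40-11:45, 17:05-18:50.
Summing the common windows: 65 + 105 = 170 minutes.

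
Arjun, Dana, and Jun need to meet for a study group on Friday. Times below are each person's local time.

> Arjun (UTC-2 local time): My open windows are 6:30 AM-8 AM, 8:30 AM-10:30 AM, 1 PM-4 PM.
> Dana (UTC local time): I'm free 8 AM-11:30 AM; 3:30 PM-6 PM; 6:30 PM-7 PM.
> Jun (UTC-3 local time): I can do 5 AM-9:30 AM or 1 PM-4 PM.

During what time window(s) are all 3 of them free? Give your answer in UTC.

Arjun in UTC: 08:30-10:00, 10:30-12:30, 15:00-18:00 (add 2h to convert from UTC-2).
Dana in UTC: 08:00-11:30, 15:30-18:00, 18:30-19:00.
Jun in UTC: 08:00-12:30, 16:00-19:00 (add 3h to convert from UTC-3).
Arjun ∩ Dana: 08:30-10:00, 10:30-11:30, 15:30-18:00.
Arjun ∩ Dana ∩ Jun: 08:30-10:00, 10:30-11:30, 16:00-18:00.
So the common availability across everyone is 08:30-10:00, 10:30-11:30, 16:00-18:00.

08:30-10:00, 10:30-11:30, 16:00-18:00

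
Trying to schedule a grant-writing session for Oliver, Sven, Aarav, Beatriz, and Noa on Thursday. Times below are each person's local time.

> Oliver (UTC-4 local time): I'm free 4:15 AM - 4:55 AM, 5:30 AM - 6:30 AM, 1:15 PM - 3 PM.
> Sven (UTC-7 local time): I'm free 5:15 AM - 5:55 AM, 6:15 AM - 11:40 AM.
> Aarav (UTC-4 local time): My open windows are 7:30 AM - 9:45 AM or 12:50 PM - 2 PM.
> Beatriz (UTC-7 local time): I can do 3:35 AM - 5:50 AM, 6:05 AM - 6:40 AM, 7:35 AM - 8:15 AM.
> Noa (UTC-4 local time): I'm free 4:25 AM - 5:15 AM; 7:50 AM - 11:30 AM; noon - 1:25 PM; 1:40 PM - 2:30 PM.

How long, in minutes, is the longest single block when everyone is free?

0

Oliver in UTC: 08:15-08:55, 09:30-10:30, 17:15-19:00 (add 4h to convert from UTC-4).
Sven in UTC: 12:15-12:55, 13:15-18:40 (add 7h to convert from UTC-7).
Aarav in UTC: 11:30-13:45, 16:50-18:00 (add 4h to convert from UTC-4).
Beatriz in UTC: 10:35-12:50, 13:05-13:40, 14:35-15:15 (add 7h to convert from UTC-7).
Noa in UTC: 08:25-09:15, 11:50-15:30, 16:00-17:25, 17:40-18:30 (add 4h to convert from UTC-4).
Oliver ∩ Sven: 17:15-18:40.
Oliver ∩ Sven ∩ Aarav: 17:15-18:00.
Oliver ∩ Sven ∩ Aarav ∩ Beatriz: ∅.
Oliver ∩ Sven ∩ Aarav ∩ Beatriz ∩ Noa: ∅.
There is no time when everyone is free.
No common window exists, so the longest block is 0 minutes.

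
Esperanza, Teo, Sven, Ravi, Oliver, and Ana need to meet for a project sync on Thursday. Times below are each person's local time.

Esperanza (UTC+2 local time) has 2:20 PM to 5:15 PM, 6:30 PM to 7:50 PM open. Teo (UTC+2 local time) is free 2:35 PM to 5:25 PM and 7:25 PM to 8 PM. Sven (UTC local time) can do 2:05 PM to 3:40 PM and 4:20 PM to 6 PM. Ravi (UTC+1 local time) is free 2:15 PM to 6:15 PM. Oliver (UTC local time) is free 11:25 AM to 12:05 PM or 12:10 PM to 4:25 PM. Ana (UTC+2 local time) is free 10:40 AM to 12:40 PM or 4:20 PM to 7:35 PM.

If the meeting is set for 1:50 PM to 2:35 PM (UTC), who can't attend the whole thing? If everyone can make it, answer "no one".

Esperanza in UTC: 12:20-15:15, 16:30-17:50 (subtract 2h to convert from UTC+2).
Teo in UTC: 12:35-15:25, 17:25-18:00 (subtract 2h to convert from UTC+2).
Sven in UTC: 14:05-15:40, 16:20-18:00.
Ravi in UTC: 13:15-17:15 (subtract 1h to convert from UTC+1).
Oliver in UTC: 11:25-12:05, 12:10-16:25.
Ana in UTC: 08:40-10:40, 14:20-17:35 (subtract 2h to convert from UTC+2).
Esperanza: free for 13:50-14:35. Teo: free for 13:50-14:35. Sven: not fully free for 13:50-14:35. Ravi: free for 13:50-14:35. Oliver: free for 13:50-14:35. Ana: not fully free for 13:50-14:35.

Ana, Sven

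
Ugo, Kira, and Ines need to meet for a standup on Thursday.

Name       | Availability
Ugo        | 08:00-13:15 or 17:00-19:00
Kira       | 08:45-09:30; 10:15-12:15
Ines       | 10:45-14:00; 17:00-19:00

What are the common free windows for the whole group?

10:45-12:15

Ugo ∩ Kira: 08:45-09:30, 10:15-12:15.
Ugo ∩ Kira ∩ Ines: 10:45-12:15.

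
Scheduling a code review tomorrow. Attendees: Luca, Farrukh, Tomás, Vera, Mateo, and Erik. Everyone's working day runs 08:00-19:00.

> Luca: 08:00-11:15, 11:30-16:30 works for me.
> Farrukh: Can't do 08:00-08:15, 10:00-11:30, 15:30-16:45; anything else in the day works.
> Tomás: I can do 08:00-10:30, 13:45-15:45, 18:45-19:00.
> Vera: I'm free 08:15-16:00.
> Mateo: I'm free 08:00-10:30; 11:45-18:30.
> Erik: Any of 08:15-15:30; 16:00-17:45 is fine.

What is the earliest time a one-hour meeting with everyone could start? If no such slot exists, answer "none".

08:15

Luca free: 08:00-11:15, 11:30-16:30.
Farrukh free: 08:15-10:00, 11:30-15:30, 16:45-19:00 (invert busy blocks within the working day).
Tomás free: 08:00-10:30, 13:45-15:45, 18:45-19:00.
Vera free: 08:15-16:00.
Mateo free: 08:00-10:30, 11:45-18:30.
Erik free: 08:15-15:30, 16:00-17:45.
Luca ∩ Farrukh: 08:15-10:00, 11:30-15:30.
Luca ∩ Farrukh ∩ Tomás: 08:15-10:00, 13:45-15:30.
Luca ∩ Farrukh ∩ Tomás ∩ Vera: 08:15-10:00, 13:45-15:30.
Luca ∩ Farrukh ∩ Tomás ∩ Vera ∩ Mateo: 08:15-10:00, 13:45-15:30.
Luca ∩ Farrukh ∩ Tomás ∩ Vera ∩ Mateo ∩ Erik: 08:15-10:00, 13:45-15:30.
The first common window of at least 60 minutes is 08:15-10:00, so the earliest start is 08:15.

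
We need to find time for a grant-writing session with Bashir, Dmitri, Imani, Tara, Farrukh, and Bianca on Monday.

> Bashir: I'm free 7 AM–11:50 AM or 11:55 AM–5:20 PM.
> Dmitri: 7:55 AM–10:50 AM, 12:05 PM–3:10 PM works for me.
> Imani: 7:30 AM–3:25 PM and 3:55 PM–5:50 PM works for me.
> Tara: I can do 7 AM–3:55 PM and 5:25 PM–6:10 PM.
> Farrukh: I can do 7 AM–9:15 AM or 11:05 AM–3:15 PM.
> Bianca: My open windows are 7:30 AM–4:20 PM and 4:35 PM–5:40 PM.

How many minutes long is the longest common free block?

185

Bashir ∩ Dmitri: 07:55-10:50, 12:05-15:10.
Bashir ∩ Dmitri ∩ Imani: 07:55-10:50, 12:05-15:10.
Bashir ∩ Dmitri ∩ Imani ∩ Tara: 07:55-10:50, 12:05-15:10.
Bashir ∩ Dmitri ∩ Imani ∩ Tara ∩ Farrukh: 07:55-09:15, 12:05-15:10.
Bashir ∩ Dmitri ∩ Imani ∩ Tara ∩ Farrukh ∩ Bianca: 07:55-09:15, 12:05-15:10.
Those are the intersection windows.
The longest is 12:05-15:10 at 185 minutes.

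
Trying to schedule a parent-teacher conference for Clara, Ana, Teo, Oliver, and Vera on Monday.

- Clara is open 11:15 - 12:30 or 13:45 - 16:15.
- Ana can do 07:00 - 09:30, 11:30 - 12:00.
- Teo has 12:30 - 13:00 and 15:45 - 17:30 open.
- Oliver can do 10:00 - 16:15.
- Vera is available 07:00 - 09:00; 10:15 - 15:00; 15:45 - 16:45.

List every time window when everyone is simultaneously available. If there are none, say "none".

none

Clara ∩ Ana: 11:30-12:00.
Clara ∩ Ana ∩ Teo: ∅.
Clara ∩ Ana ∩ Teo ∩ Oliver: ∅.
Clara ∩ Ana ∩ Teo ∩ Oliver ∩ Vera: ∅.
There is no time when everyone is free.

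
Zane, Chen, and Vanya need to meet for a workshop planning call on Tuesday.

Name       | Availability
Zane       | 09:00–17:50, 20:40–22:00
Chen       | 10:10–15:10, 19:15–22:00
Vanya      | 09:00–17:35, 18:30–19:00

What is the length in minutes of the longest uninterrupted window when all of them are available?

Zane ∩ Chen: 10:10-15:10, 20:40-22:00.
Zane ∩ Chen ∩ Vanya: 10:10-15:10.
Those are the intersection windows.
The longest is 10:10-15:10 at 300 minutes.

300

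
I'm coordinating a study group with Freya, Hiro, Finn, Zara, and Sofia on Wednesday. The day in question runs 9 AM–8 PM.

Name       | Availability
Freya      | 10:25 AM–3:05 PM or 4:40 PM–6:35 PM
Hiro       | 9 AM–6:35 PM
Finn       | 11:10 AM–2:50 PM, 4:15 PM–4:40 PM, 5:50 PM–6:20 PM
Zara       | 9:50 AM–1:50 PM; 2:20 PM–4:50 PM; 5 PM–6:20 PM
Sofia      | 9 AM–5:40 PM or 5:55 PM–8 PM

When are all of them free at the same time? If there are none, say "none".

Freya ∩ Hiro: 10:25-15:05, 16:40-18:35.
Freya ∩ Hiro ∩ Finn: 11:10-14:50, 17:50-18:20.
Freya ∩ Hiro ∩ Finn ∩ Zara: 11:10-13:50, 14:20-14:50, 17:50-18:20.
Freya ∩ Hiro ∩ Finn ∩ Zara ∩ Sofia: 11:10-13:50, 14:20-14:50, 17:55-18:20.

11:10-13:50, 14:20-14:50, 17:55-18:20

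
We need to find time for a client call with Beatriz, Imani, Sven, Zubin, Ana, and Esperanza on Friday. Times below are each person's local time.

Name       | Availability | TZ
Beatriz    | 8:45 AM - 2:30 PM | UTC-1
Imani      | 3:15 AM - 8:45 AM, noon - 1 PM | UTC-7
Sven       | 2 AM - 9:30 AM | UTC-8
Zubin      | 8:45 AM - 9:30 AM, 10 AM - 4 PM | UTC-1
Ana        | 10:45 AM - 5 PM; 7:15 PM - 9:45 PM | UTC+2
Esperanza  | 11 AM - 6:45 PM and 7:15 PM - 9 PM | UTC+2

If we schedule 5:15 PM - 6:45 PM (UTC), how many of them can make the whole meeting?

Beatriz in UTC: 09:45-15:30 (add 1h to convert from UTC-1).
Imani in UTC: 10:15-15:45, 19:00-20:00 (add 7h to convert from UTC-7).
Sven in UTC: 10:00-17:30 (add 8h to convert from UTC-8).
Zubin in UTC: 09:45-10:30, 11:00-17:00 (add 1h to convert from UTC-1).
Ana in UTC: 08:45-15:00, 17:15-19:45 (subtract 2h to convert from UTC+2).
Esperanza in UTC: 09:00-16:45, 17:15-19:00 (subtract 2h to convert from UTC+2).
Ana and Esperanza can make the full 17:15-18:45 slot — that's 2.

2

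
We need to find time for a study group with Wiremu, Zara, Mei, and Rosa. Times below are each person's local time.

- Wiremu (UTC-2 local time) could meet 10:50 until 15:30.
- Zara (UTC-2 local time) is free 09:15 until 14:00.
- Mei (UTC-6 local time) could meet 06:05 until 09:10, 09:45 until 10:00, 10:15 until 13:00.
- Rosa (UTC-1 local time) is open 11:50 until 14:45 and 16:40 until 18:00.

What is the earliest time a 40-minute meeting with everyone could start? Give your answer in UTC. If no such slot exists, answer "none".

Wiremu in UTC: 12:50-17:30 (add 2h to convert from UTC-2).
Zara in UTC: 11:15-16:00 (add 2h to convert from UTC-2).
Mei in UTC: 12:05-15:10, 15:45-16:00, 16:15-19:00 (add 6h to convert from UTC-6).
Rosa in UTC: 12:50-15:45, 17:40-19:00 (add 1h to convert from UTC-1).
Wiremu ∩ Zara: 12:50-16:00.
Wiremu ∩ Zara ∩ Mei: 12:50-15:10, 15:45-16:00.
Wiremu ∩ Zara ∩ Mei ∩ Rosa: 12:50-15:10.
The first common window of at least 40 minutes is 12:50-15:10, so the earliest start is 12:50.

12:50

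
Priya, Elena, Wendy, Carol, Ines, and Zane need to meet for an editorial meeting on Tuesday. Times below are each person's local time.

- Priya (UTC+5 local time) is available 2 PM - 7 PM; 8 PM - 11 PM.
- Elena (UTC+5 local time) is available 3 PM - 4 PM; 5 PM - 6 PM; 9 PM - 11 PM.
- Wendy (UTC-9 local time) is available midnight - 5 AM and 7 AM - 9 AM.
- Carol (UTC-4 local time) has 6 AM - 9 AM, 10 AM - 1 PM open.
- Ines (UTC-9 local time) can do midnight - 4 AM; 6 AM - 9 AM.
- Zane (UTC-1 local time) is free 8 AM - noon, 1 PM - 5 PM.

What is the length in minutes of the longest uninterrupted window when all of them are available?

Priya in UTC: 09:00-14:00, 15:00-18:00 (subtract 5h to convert from UTC+5).
Elena in UTC: 10:00-11:00, 12:00-13:00, 16:00-18:00 (subtract 5h to convert from UTC+5).
Wendy in UTC: 09:00-14:00, 16:00-18:00 (add 9h to convert from UTC-9).
Carol in UTC: 10:00-13:00, 14:00-17:00 (add 4h to convert from UTC-4).
Ines in UTC: 09:00-13:00, 15:00-18:00 (add 9h to convert from UTC-9).
Zane in UTC: 09:00-13:00, 14:00-18:00 (add 1h to convert from UTC-1).
Priya ∩ Elena: 10:00-11:00, 12:00-13:00, 16:00-18:00.
Priya ∩ Elena ∩ Wendy: 10:00-11:00, 12:00-13:00, 16:00-18:00.
Priya ∩ Elena ∩ Wendy ∩ Carol: 10:00-11:00, 12:00-13:00, 16:00-17:00.
Priya ∩ Elena ∩ Wendy ∩ Carol ∩ Ines: 10:00-11:00, 12:00-13:00, 16:00-17:00.
Priya ∩ Elena ∩ Wendy ∩ Carol ∩ Ines ∩ Zane: 10:00-11:00, 12:00-13:00, 16:00-17:00.
The longest is 10:00-11:00 at 60 minutes.

60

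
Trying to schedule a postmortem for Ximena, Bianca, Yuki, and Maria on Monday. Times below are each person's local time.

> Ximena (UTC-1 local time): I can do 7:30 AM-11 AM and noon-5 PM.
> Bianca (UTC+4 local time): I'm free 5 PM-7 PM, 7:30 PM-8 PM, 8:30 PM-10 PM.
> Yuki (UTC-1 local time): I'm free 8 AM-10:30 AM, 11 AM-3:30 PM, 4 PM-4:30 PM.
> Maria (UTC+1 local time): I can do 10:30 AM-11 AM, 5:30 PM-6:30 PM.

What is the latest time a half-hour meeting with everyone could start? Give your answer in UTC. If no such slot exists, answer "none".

17:00

Ximena in UTC: 08:30-12:00, 13:00-18:00 (add 1h to convert from UTC-1).
Bianca in UTC: 13:00-15:00, 15:30-16:00, 16:30-18:00 (subtract 4h to convert from UTC+4).
Yuki in UTC: 09:00-11:30, 12:00-16:30, 17:00-17:30 (add 1h to convert from UTC-1).
Maria in UTC: 09:30-10:00, 16:30-17:30 (subtract 1h to convert from UTC+1).
Ximena ∩ Bianca: 13:00-15:00, 15:30-16:00, 16:30-18:00.
Ximena ∩ Bianca ∩ Yuki: 13:00-15:00, 15:30-16:00, 17:00-17:30.
Ximena ∩ Bianca ∩ Yuki ∩ Maria: 17:00-17:30.
The last common window of at least 30 minutes is 17:00-17:30; a 30-minute meeting can start as late as 17:00 and still end by 17:30.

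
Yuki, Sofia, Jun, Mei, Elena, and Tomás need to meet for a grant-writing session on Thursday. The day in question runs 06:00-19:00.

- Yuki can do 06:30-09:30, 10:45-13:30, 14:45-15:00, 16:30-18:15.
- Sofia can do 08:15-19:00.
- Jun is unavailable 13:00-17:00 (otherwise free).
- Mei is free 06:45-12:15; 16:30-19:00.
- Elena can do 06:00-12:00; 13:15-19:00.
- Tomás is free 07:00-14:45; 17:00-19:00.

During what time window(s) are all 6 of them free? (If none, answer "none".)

Yuki free: 06:30-09:30, 10:45-13:30, 14:45-15:00, 16:30-18:15.
Sofia free: 08:15-19:00.
Jun free: 06:00-13:00, 17:00-19:00 (invert busy blocks within the working day).
Mei free: 06:45-12:15, 16:30-19:00.
Elena free: 06:00-12:00, 13:15-19:00.
Tomás free: 07:00-14:45, 17:00-19:00.
Yuki ∩ Sofia: 08:15-09:30, 10:45-13:30, 14:45-15:00, 16:30-18:15.
Yuki ∩ Sofia ∩ Jun: 08:15-09:30, 10:45-13:00, 17:00-18:15.
Yuki ∩ Sofia ∩ Jun ∩ Mei: 08:15-09:30, 10:45-12:15, 17:00-18:15.
Yuki ∩ Sofia ∩ Jun ∩ Mei ∩ Elena: 08:15-09:30, 10:45-12:00, 17:00-18:15.
Yuki ∩ Sofia ∩ Jun ∩ Mei ∩ Elena ∩ Tomás: 08:15-09:30, 10:45-12:00, 17:00-18:15.

08:15-09:30, 10:45-12:00, 17:00-18:15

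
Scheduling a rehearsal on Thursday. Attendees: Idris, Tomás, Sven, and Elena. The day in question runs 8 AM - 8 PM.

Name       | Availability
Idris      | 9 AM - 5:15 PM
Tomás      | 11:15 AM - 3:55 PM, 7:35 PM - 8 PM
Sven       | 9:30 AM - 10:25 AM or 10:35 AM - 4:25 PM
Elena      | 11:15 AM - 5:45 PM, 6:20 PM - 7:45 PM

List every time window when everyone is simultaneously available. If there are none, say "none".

11:15-15:55

Idris ∩ Tomás: 11:15-15:55.
Idris ∩ Tomás ∩ Sven: 11:15-15:55.
Idris ∩ Tomás ∩ Sven ∩ Elena: 11:15-15:55.
Those are the intersection windows.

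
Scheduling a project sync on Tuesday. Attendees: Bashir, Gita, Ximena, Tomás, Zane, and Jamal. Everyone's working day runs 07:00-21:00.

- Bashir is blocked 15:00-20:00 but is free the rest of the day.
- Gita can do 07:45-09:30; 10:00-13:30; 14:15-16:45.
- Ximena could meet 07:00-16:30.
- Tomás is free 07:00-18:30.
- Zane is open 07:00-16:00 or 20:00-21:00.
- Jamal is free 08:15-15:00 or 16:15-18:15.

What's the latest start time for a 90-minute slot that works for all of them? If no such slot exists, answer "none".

12:00

Bashir free: 07:00-15:00, 20:00-21:00 (invert busy blocks within the working day).
Gita free: 07:45-09:30, 10:00-13:30, 14:15-16:45.
Ximena free: 07:00-16:30.
Tomás free: 07:00-18:30.
Zane free: 07:00-16:00, 20:00-21:00.
Jamal free: 08:15-15:00, 16:15-18:15.
Bashir ∩ Gita: 07:45-09:30, 10:00-13:30, 14:15-15:00.
Bashir ∩ Gita ∩ Ximena: 07:45-09:30, 10:00-13:30, 14:15-15:00.
Bashir ∩ Gita ∩ Ximena ∩ Tomás: 07:45-09:30, 10:00-13:30, 14:15-15:00.
Bashir ∩ Gita ∩ Ximena ∩ Tomás ∩ Zane: 07:45-09:30, 10:00-13:30, 14:15-15:00.
Bashir ∩ Gita ∩ Ximena ∩ Tomás ∩ Zane ∩ Jamal: 08:15-09:30, 10:00-13:30, 14:15-15:00.
So the common availability across everyone is 08:15-09:30, 10:00-13:30, 14:15-15:00.
The last common window of at least 90 minutes is 10:00-13:30; a 90-minute meeting can start as late as 12:00 and still end by 13:30.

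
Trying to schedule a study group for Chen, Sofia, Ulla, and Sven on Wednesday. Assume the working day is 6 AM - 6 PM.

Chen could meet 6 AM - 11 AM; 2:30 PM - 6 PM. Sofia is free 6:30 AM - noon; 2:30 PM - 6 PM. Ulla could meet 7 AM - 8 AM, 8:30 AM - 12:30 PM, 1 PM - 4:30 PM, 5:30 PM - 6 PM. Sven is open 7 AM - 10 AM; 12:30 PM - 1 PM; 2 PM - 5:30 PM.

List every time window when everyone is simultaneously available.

Chen ∩ Sofia: 06:30-11:00, 14:30-18:00.
Chen ∩ Sofia ∩ Ulla: 07:00-08:00, 08:30-11:00, 14:30-16:30, 17:30-18:00.
Chen ∩ Sofia ∩ Ulla ∩ Sven: 07:00-08:00, 08:30-10:00, 14:30-16:30.

07:00-08:00, 08:30-10:00, 14:30-16:30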